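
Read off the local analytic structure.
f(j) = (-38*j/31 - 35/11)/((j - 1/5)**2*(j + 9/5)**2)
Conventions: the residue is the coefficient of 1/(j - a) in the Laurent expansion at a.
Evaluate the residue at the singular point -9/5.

The residue is -3753/6820.

At the order-2 pole -9/5 set g(j) = (j - (-9/5))^2*f(j) = (-38*j/31 - 35/11)/(j - 1/5)**2.
Order-2 pole: residue = g'(a); g'(-9/5) = -3753/6820, so the residue is -3753/6820.


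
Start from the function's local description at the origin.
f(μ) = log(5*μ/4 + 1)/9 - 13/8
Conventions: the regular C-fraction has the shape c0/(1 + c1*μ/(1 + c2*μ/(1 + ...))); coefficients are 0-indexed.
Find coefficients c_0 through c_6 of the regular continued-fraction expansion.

The regular C-fraction coefficients are [-13/8, 10/117, 505/936, 195/808, 155/404, 101/372, 263/744].

Taylor coefficients (expand at 0): a_0 = -13/8, a_1 = 5/36, a_2 = -25/288, a_3 = 125/1728, a_4 = -625/9216, a_5 = 625/9216, a_6 = -15625/221184.
c0 = a_0 = -13/8. Peel one level at a time: if S = 1 + c*μ/S' with S'(0) = 1, then c is the μ-coefficient of S and S' = c*μ/(S - 1).
S_1 = c0/f = 1 + (10/117)*μ + (-2525/54756)*μ^2 + ...; c1 = 10/117.
S_2 = c1*μ/(S_1 - 1) = 1 + (505/936)*μ + (-25/192)*μ^2 + ...; c2 = 505/936.
S_3 = c2*μ/(S_2 - 1) = 1 + (195/808)*μ + (-30225/326432)*μ^2 + ...; c3 = 195/808.
S_4 = c3*μ/(S_3 - 1) = 1 + (155/404)*μ + (-5/48)*μ^2 + ...; c4 = 155/404.
S_5 = c4*μ/(S_4 - 1) = 1 + (101/372)*μ + (-26563/276768)*μ^2 + ...; c5 = 101/372.
S_6 = c5*μ/(S_5 - 1) = 1 + (263/744)*μ + ...; c6 = 263/744.


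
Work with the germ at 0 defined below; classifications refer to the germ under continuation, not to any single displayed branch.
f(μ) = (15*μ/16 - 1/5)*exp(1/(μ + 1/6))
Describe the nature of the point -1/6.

The point is an essential singularity.

The exponent 1/(μ - (-1/6)) has a pole at -1/6, so exp(1/(μ - (-1/6))) takes every nonzero value near it: an essential singularity (not a pole of any order).


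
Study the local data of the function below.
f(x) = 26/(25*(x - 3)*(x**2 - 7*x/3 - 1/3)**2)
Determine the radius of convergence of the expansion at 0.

The radius of convergence is -7/6 + (1/6)*sqrt(61).

Denominator factor (x**2 - 7*x/3 - 1/3)^2: discriminant 61/9, real irrational roots 7/6 + (1/6)*sqrt(61) and 7/6 - (1/6)*sqrt(61); poles of order 2, moduli 7/6 + (1/6)*sqrt(61) and -7/6 + (1/6)*sqrt(61).
Denominator factor (x - 3): pole of order 1 at 3, modulus 3.
The radius of convergence is the smallest modulus among the singular points: -7/6 + (1/6)*sqrt(61).


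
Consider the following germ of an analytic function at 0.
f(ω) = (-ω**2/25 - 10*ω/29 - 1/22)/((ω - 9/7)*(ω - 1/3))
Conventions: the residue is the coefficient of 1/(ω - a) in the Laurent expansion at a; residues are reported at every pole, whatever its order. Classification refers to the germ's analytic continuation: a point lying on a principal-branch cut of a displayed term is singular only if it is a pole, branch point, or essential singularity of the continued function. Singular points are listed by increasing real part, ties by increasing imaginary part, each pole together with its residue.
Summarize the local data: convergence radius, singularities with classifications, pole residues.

Denominator factor (ω - 1/3): pole of order 1 at 1/3, modulus 1/3.
Denominator factor (ω - 9/7): pole of order 1 at 9/7, modulus 9/7.
The radius of convergence is the smallest modulus among the singular points: 1/3.
At the order-1 pole 1/3 set g(ω) = (ω - (1/3))*f(ω) = (-ω**2/25 - 10*ω/29 - 1/22)/(ω - 9/7).
Simple pole: residue = g(a) at a = 1/3, which is 165641/957000.
At the order-1 pole 9/7 set g(ω) = (ω - (9/7))*f(ω) = (-ω**2/25 - 10*ω/29 - 1/22)/(ω - 1/3).
Simple pole: residue = g(a) at a = 9/7, which is -1301109/2233000.
List the singular points by increasing real part (a conjugate pair: the negative imaginary part first).

Radius of convergence at 0: 1/3.
At 1/3: a pole of order 1; residue 165641/957000.
At 9/7: a pole of order 1; residue -1301109/2233000.


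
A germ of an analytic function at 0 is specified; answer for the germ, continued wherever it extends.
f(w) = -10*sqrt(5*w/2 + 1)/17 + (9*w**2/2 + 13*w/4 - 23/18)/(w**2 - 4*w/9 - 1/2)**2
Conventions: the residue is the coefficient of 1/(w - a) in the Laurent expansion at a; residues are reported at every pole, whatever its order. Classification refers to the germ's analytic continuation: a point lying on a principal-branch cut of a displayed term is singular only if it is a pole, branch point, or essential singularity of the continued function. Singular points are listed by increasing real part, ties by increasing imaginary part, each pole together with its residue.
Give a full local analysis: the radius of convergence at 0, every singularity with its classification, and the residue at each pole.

Radius of convergence at 0: 2/5.
At 2/9 - (1/18)*sqrt(178): a pole of order 2; residue -(8181/63368)*sqrt(178).
At -2/5: an algebraic (square-root) branch point.
At 2/9 + (1/18)*sqrt(178): a pole of order 2; residue (8181/63368)*sqrt(178).


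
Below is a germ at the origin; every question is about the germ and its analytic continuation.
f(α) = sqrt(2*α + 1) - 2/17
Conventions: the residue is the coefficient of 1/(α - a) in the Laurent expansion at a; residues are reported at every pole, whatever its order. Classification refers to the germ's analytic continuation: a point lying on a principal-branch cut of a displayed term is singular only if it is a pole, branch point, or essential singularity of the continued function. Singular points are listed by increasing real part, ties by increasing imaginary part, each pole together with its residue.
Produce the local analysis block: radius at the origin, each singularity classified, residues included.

Radius of convergence at 0: 1/2.
At -1/2: an algebraic (square-root) branch point.

Branch term (1)*sqrt(1 - α/(-1/2)): its argument vanishes at α = -1/2, a square-root branch point, modulus 1/2.
The radius of convergence is the smallest modulus among the singular points: 1/2.


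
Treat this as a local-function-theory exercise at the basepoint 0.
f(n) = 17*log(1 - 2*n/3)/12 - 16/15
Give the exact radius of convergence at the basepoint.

The radius of convergence is 3/2.

Branch term (17/12)*log(1 - n/(3/2)): its argument vanishes at n = 3/2, a logarithmic branch point, modulus 3/2.
The radius of convergence is the smallest modulus among the singular points: 3/2.


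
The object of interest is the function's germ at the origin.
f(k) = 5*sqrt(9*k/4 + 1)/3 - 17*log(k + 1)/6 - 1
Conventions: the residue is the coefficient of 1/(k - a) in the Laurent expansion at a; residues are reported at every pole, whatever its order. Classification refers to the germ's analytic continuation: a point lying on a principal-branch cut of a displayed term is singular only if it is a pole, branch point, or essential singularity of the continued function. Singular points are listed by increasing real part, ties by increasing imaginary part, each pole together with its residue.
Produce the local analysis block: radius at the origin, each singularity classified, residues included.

Branch term (-17/6)*log(1 - k/(-1)): its argument vanishes at k = -1, a logarithmic branch point, modulus 1.
Branch term (5/3)*sqrt(1 - k/(-4/9)): its argument vanishes at k = -4/9, a square-root branch point, modulus 4/9.
The radius of convergence is the smallest modulus among the singular points: 4/9.
List the singular points by increasing real part (a conjugate pair: the negative imaginary part first).

Radius of convergence at 0: 4/9.
At -1: a logarithmic branch point.
At -4/9: an algebraic (square-root) branch point.


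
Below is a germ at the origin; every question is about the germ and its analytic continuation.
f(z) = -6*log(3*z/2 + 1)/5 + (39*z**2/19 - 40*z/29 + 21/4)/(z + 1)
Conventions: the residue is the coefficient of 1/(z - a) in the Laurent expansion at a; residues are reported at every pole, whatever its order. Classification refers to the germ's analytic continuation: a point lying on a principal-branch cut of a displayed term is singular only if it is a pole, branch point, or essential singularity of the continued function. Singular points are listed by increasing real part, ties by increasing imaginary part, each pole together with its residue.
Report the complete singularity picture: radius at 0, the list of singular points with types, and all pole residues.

Radius of convergence at 0: 2/3.
At -1: a pole of order 1; residue 19135/2204.
At -2/3: a logarithmic branch point.

Denominator factor (z + 1): pole of order 1 at -1, modulus 1.
Branch term (-6/5)*log(1 - z/(-2/3)): its argument vanishes at z = -2/3, a logarithmic branch point, modulus 2/3.
The radius of convergence is the smallest modulus among the singular points: 2/3.
The branch term is analytic at -1 and contributes nothing to the residue; only the rational part matters.
At the order-1 pole -1 set g(z) = (z - (-1))*(rational part) = 39*z**2/19 - 40*z/29 + 21/4.
Simple pole: residue = g(a) at a = -1, which is 19135/2204.
List the singular points by increasing real part (a conjugate pair: the negative imaginary part first).


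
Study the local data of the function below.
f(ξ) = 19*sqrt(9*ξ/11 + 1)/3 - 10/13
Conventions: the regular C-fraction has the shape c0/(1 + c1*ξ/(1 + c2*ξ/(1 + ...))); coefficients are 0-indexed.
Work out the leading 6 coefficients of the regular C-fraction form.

The regular C-fraction coefficients are [217/39, -2223/4774, 6399/9548, 217/3476, 1205/3476, 6399/53020].

Taylor coefficients (expand at 0): a_0 = 217/39, a_1 = 57/22, a_2 = -513/968, a_3 = 4617/21296, a_4 = -207765/1874048, a_5 = 2617839/41229056.
c0 = a_0 = 217/39. Peel one level at a time: if S = 1 + c*ξ/S' with S'(0) = 1, then c is the ξ-coefficient of S and S' = c*ξ/(S - 1).
S_1 = c0/f = 1 + (-2223/4774)*ξ + (14224977/45582152)*ξ^2 + ...; c1 = -2223/4774.
S_2 = c1*ξ/(S_1 - 1) = 1 + (6399/9548)*ξ + (-81/1936)*ξ^2 + ...; c2 = 6399/9548.
S_3 = c2*ξ/(S_2 - 1) = 1 + (217/3476)*ξ + (-261485/12082576)*ξ^2 + ...; c3 = 217/3476.
S_4 = c3*ξ/(S_3 - 1) = 1 + (1205/3476)*ξ + (-81/1936)*ξ^2 + ...; c4 = 1205/3476.
S_5 = c4*ξ/(S_4 - 1) = 1 + (6399/53020)*ξ + ...; c5 = 6399/53020.


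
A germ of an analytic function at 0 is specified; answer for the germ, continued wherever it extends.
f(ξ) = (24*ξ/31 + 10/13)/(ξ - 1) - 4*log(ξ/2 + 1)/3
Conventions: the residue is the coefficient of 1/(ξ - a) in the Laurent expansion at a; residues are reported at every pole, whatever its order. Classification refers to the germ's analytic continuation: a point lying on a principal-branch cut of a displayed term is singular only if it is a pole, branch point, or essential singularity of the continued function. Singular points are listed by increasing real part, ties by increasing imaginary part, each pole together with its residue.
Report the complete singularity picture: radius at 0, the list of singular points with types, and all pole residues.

Denominator factor (ξ - 1): pole of order 1 at 1, modulus 1.
Branch term (-4/3)*log(1 - ξ/(-2)): its argument vanishes at ξ = -2, a logarithmic branch point, modulus 2.
The radius of convergence is the smallest modulus among the singular points: 1.
The branch term is analytic at 1 and contributes nothing to the residue; only the rational part matters.
At the order-1 pole 1 set g(ξ) = (ξ - (1))*(rational part) = 24*ξ/31 + 10/13.
Simple pole: residue = g(a) at a = 1, which is 622/403.
List the singular points by increasing real part (a conjugate pair: the negative imaginary part first).

Radius of convergence at 0: 1.
At -2: a logarithmic branch point.
At 1: a pole of order 1; residue 622/403.


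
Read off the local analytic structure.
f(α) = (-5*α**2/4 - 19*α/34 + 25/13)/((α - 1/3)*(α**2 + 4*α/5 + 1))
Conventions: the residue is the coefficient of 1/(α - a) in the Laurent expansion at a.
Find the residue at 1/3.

At the order-1 pole 1/3 set g(α) = (α - (1/3))*f(α) = (-5*α**2/4 - 19*α/34 + 25/13)/(α**2 + 4*α/5 + 1).
Simple pole: residue = g(a) at a = 1/3, which is 63565/54808.

The residue is 63565/54808.


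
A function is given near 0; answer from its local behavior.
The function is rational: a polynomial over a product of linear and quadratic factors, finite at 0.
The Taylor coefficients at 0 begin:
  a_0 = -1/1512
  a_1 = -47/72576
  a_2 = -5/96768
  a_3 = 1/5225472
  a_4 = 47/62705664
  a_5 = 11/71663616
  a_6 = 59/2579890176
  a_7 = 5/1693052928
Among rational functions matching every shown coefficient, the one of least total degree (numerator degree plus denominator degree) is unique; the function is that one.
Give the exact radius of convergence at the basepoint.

The radius of convergence is 12.

No rational of total degree below 5 reproduces all 8 coefficients; solving the [2/3] Pade equations on them gives f(ζ) = (-ζ**2/6 + 5*ζ/6 + 8/7)/(ζ - 12)**3, whose expansion matches every shown term.
Denominator factor (ζ - 12)^3: pole of order 3 at 12, modulus 12.
The radius of convergence is the smallest modulus among the singular points: 12.


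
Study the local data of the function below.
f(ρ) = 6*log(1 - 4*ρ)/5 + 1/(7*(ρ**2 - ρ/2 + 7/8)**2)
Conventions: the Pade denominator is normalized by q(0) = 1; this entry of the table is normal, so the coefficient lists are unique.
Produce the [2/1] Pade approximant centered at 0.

The Pade approximant has numerator coefficients [64/343, -3155008504/620670505, 10256094512/4344693535]; denominator coefficients [1, -962952/361907].

Taylor coefficients needed (expand at 0): a_0 = 64/343, a_1 = -55064/12005, a_2 = -827216/84035, a_3 = -15407232/588245.
Write the denominator as Q(ρ) = 1 + q1*ρ. Requiring Q*f - P = O(ρ^4) with deg P <= 2 kills the coefficients of ρ^3..ρ^3 in Q*f:
  ρ^3: a_3 + q1*a_2 = 0, i.e. -15407232/588245 + (-827216/84035)*q1 = 0.
Solving this linear system: q1 = -962952/361907.
The numerator is Q*f truncated at degree 2: P0 = a_0 = 64/343; P1 = a_1 + q1*a_0 = -3155008504/620670505; P2 = a_2 + q1*a_1 = 10256094512/4344693535.


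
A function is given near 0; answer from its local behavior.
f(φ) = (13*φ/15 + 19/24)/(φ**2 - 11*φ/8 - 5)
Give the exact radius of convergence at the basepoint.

Denominator factor (φ**2 - 11*φ/8 - 5): discriminant 1401/64, real irrational roots 11/16 + (1/16)*sqrt(1401) and 11/16 - (1/16)*sqrt(1401); poles of order 1, moduli 11/16 + (1/16)*sqrt(1401) and -11/16 + (1/16)*sqrt(1401).
The radius of convergence is the smallest modulus among the singular points: -11/16 + (1/16)*sqrt(1401).

The radius of convergence is -11/16 + (1/16)*sqrt(1401).


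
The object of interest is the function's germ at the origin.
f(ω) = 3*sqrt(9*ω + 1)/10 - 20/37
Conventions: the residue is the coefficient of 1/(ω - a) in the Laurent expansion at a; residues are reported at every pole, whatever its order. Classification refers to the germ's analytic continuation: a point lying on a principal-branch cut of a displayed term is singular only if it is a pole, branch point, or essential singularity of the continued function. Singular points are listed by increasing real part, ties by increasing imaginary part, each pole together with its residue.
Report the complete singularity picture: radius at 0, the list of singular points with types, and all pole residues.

Branch term (3/10)*sqrt(1 - ω/(-1/9)): its argument vanishes at ω = -1/9, a square-root branch point, modulus 1/9.
The radius of convergence is the smallest modulus among the singular points: 1/9.

Radius of convergence at 0: 1/9.
At -1/9: an algebraic (square-root) branch point.


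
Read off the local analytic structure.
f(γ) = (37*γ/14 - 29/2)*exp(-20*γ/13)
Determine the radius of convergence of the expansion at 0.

The radius of convergence is infinite.

The factor exp(-20*γ/13) is entire and contributes no finite singular point.
The polynomial part has no poles.
No finite singular points: the Taylor series at 0 converges everywhere.


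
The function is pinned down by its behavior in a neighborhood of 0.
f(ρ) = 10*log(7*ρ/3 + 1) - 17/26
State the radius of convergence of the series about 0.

Branch term (10)*log(1 - ρ/(-3/7)): its argument vanishes at ρ = -3/7, a logarithmic branch point, modulus 3/7.
The radius of convergence is the smallest modulus among the singular points: 3/7.

The radius of convergence is 3/7.


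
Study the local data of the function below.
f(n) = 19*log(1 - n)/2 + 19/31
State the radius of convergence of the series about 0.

The radius of convergence is 1.

Branch term (19/2)*log(1 - n/(1)): its argument vanishes at n = 1, a logarithmic branch point, modulus 1.
The radius of convergence is the smallest modulus among the singular points: 1.


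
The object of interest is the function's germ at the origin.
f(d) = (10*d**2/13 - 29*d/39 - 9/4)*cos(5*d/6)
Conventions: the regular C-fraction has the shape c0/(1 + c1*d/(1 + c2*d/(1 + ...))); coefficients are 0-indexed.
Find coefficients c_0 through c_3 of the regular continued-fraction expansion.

Taylor coefficients (expand at 0): a_0 = -9/4, a_1 = -29/39, a_2 = 645/416, a_3 = 725/2808.
c0 = a_0 = -9/4. Peel one level at a time: if S = 1 + c*d/S' with S'(0) = 1, then c is the d-coefficient of S and S' = c*d/(S - 1).
S_1 = c0/f = 1 + (-116/351)*d + (786833/985608)*d^2 + ...; c1 = -116/351.
S_2 = c1*d/(S_1 - 1) = 1 + (786833/325728)*d + (36389225/7750656)*d^2 + ...; c2 = 786833/325728.
S_3 = c2*d/(S_2 - 1) = 1 + (-1419179775/730181024)*d + ...; c3 = -1419179775/730181024.

The regular C-fraction coefficients are [-9/4, -116/351, 786833/325728, -1419179775/730181024].


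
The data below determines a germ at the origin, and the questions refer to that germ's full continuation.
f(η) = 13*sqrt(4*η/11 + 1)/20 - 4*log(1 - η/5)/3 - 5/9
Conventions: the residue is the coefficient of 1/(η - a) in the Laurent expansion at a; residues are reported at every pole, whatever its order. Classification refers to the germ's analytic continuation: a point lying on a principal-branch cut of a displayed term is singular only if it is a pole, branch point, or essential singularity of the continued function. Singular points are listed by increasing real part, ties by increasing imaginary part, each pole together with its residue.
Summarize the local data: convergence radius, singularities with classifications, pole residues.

Radius of convergence at 0: 11/4.
At -11/4: an algebraic (square-root) branch point.
At 5: a logarithmic branch point.

Branch term (-4/3)*log(1 - η/(5)): its argument vanishes at η = 5, a logarithmic branch point, modulus 5.
Branch term (13/20)*sqrt(1 - η/(-11/4)): its argument vanishes at η = -11/4, a square-root branch point, modulus 11/4.
The radius of convergence is the smallest modulus among the singular points: 11/4.
List the singular points by increasing real part (a conjugate pair: the negative imaginary part first).


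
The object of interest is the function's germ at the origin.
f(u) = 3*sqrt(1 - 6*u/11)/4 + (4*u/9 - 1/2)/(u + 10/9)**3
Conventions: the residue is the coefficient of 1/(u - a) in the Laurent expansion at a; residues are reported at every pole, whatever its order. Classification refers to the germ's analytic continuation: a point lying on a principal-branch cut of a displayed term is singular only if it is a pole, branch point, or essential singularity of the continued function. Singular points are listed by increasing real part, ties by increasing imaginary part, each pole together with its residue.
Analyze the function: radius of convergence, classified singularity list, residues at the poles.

Denominator factor (u + 10/9)^3: pole of order 3 at -10/9, modulus 10/9.
Branch term (3/4)*sqrt(1 - u/(11/6)): its argument vanishes at u = 11/6, a square-root branch point, modulus 11/6.
The radius of convergence is the smallest modulus among the singular points: 10/9.
The branch term is analytic at -10/9 and contributes nothing to the residue; only the rational part matters.
At the order-3 pole -10/9 set g(u) = (u - (-10/9))^3*(rational part) = 4*u/9 - 1/2.
Order-3 pole: residue = g''(a)/2; g''(-10/9) = 0, so the residue is 0.
List the singular points by increasing real part (a conjugate pair: the negative imaginary part first).

Radius of convergence at 0: 10/9.
At -10/9: a pole of order 3; residue 0.
At 11/6: an algebraic (square-root) branch point.


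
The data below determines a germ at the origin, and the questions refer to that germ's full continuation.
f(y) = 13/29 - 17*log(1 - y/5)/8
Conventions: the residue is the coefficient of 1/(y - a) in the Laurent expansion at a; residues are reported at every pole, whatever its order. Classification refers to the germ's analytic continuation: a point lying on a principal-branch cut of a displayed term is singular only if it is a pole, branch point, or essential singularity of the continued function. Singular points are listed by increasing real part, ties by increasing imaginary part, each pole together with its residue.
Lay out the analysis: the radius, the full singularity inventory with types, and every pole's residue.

Radius of convergence at 0: 5.
At 5: a logarithmic branch point.

Branch term (-17/8)*log(1 - y/(5)): its argument vanishes at y = 5, a logarithmic branch point, modulus 5.
The radius of convergence is the smallest modulus among the singular points: 5.


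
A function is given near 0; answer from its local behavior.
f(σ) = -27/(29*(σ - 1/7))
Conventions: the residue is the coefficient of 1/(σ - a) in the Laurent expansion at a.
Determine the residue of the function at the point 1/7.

At the order-1 pole 1/7 set g(σ) = (σ - (1/7))*f(σ) = -27/29.
Simple pole: residue = g(a) at a = 1/7, which is -27/29.

The residue is -27/29.


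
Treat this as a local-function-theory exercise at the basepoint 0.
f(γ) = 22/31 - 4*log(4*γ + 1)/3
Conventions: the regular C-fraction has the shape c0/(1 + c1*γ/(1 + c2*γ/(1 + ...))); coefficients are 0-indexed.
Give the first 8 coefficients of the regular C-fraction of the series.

Taylor coefficients (expand at 0): a_0 = 22/31, a_1 = -16/3, a_2 = 32/3, a_3 = -256/9, a_4 = 256/3, a_5 = -4096/15, a_6 = 8192/9, a_7 = -65536/21.
c0 = a_0 = 22/31. Peel one level at a time: if S = 1 + c*γ/S' with S'(0) = 1, then c is the γ-coefficient of S and S' = c*γ/(S - 1).
S_1 = c0/f = 1 + (248/33)*γ + (45136/1089)*γ^2 + ...; c1 = 248/33.
S_2 = c1*γ/(S_1 - 1) = 1 + (-182/33)*γ + (-4/3)*γ^2 + ...; c2 = -182/33.
S_3 = c2*γ/(S_2 - 1) = 1 + (-22/91)*γ + (4488/8281)*γ^2 + ...; c3 = -22/91.
S_4 = c3*γ/(S_3 - 1) = 1 + (204/91)*γ + (-16/15)*γ^2 + ...; c4 = 204/91.
S_5 = c4*γ/(S_4 - 1) = 1 + (364/765)*γ + (-424424/585225)*γ^2 + ...; c5 = 364/765.
S_6 = c5*γ/(S_5 - 1) = 1 + (1166/765)*γ + (-36/35)*γ^2 + ...; c6 = 1166/765.
S_7 = c6*γ/(S_6 - 1) = 1 + (2754/4081)*γ + ...; c7 = 2754/4081.

The regular C-fraction coefficients are [22/31, 248/33, -182/33, -22/91, 204/91, 364/765, 1166/765, 2754/4081].


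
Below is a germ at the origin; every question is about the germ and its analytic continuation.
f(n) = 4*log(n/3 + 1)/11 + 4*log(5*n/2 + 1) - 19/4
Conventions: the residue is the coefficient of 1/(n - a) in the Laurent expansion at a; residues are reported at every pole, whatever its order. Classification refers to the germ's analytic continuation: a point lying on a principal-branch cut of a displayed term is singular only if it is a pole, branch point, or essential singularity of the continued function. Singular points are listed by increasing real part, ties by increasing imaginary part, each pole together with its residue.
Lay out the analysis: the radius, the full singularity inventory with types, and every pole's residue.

Radius of convergence at 0: 2/5.
At -3: a logarithmic branch point.
At -2/5: a logarithmic branch point.

Branch term (4)*log(1 - n/(-2/5)): its argument vanishes at n = -2/5, a logarithmic branch point, modulus 2/5.
Branch term (4/11)*log(1 - n/(-3)): its argument vanishes at n = -3, a logarithmic branch point, modulus 3.
The radius of convergence is the smallest modulus among the singular points: 2/5.
List the singular points by increasing real part (a conjugate pair: the negative imaginary part first).


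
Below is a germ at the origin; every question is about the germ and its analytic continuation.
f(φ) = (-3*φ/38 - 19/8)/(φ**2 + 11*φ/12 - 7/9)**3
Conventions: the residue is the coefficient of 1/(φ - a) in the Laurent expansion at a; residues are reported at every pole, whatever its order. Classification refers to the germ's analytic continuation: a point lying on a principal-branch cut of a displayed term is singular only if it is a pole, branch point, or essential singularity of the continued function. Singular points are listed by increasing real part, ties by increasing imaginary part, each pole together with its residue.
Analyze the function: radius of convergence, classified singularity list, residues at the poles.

Radius of convergence at 0: -11/24 + (1/24)*sqrt(569).
At -11/24 - (1/24)*sqrt(569): a pole of order 3; residue (66344832/3500180171)*sqrt(569).
At -11/24 + (1/24)*sqrt(569): a pole of order 3; residue -(66344832/3500180171)*sqrt(569).

Denominator factor (φ**2 + 11*φ/12 - 7/9)^3: discriminant 569/144, real irrational roots -11/24 + (1/24)*sqrt(569) and -11/24 - (1/24)*sqrt(569); poles of order 3, moduli -11/24 + (1/24)*sqrt(569) and 11/24 + (1/24)*sqrt(569).
The radius of convergence is the smallest modulus among the singular points: -11/24 + (1/24)*sqrt(569).
The factor φ**2 + 11*φ/12 - 7/9 splits as (φ - a)(φ - a') with a = -11/24 - (1/24)*sqrt(569), a' = -11/24 + (1/24)*sqrt(569). At the order-3 pole a set g(φ) = (φ - a)^3*f(φ) = [-3*φ/38 - 19/8] / (φ - a')^3.
Order-3 pole: residue = g''(a)/2; g''(-11/24 - (1/24)*sqrt(569)) = (132689664/3500180171)*sqrt(569), so the residue is (66344832/3500180171)*sqrt(569).
The factor φ**2 + 11*φ/12 - 7/9 splits as (φ - a)(φ - a') with a = -11/24 + (1/24)*sqrt(569), a' = -11/24 - (1/24)*sqrt(569). At the order-3 pole a set g(φ) = (φ - a)^3*f(φ) = [-3*φ/38 - 19/8] / (φ - a')^3.
Order-3 pole: residue = g''(a)/2; g''(-11/24 + (1/24)*sqrt(569)) = -(132689664/3500180171)*sqrt(569), so the residue is -(66344832/3500180171)*sqrt(569).
List the singular points by increasing real part (a conjugate pair: the negative imaginary part first).


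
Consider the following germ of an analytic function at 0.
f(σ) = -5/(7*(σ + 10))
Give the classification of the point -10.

The denominator factor σ + 10 vanishes at -10 and appears to the power 1; the numerator there equals -5/7, nonzero, and no other factor vanishes.
Hence a pole whose order is the multiplicity, 1.

The point is a pole of order 1.


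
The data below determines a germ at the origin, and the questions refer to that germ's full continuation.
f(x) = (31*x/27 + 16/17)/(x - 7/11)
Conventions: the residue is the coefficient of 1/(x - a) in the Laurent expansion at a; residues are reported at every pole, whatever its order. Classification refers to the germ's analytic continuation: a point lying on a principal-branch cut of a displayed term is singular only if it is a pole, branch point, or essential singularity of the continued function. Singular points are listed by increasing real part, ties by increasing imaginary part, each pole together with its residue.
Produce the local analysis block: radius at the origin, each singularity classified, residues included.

Denominator factor (x - 7/11): pole of order 1 at 7/11, modulus 7/11.
The radius of convergence is the smallest modulus among the singular points: 7/11.
At the order-1 pole 7/11 set g(x) = (x - (7/11))*f(x) = 31*x/27 + 16/17.
Simple pole: residue = g(a) at a = 7/11, which is 8441/5049.

Radius of convergence at 0: 7/11.
At 7/11: a pole of order 1; residue 8441/5049.


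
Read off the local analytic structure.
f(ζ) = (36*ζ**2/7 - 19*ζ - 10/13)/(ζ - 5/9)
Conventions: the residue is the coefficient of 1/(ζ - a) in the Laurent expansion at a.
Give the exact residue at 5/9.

The residue is -7975/819.

At the order-1 pole 5/9 set g(ζ) = (ζ - (5/9))*f(ζ) = 36*ζ**2/7 - 19*ζ - 10/13.
Simple pole: residue = g(a) at a = 5/9, which is -7975/819.


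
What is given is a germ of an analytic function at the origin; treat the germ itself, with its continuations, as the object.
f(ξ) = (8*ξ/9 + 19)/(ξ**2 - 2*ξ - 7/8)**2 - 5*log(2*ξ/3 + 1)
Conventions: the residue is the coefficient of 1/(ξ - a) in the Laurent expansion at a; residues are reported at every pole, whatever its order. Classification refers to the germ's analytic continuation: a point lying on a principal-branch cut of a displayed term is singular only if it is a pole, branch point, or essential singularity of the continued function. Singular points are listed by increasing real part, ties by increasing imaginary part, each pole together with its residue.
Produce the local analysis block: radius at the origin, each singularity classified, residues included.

Denominator factor (ξ**2 - 2*ξ - 7/8)^2: discriminant 15/2, real irrational roots 1 + (1/4)*sqrt(30) and 1 - (1/4)*sqrt(30); poles of order 2, moduli 1 + (1/4)*sqrt(30) and -1 + (1/4)*sqrt(30).
Branch term (-5)*log(1 - ξ/(-3/2)): its argument vanishes at ξ = -3/2, a logarithmic branch point, modulus 3/2.
The radius of convergence is the smallest modulus among the singular points: -1 + (1/4)*sqrt(30).
The branch term is analytic at 1 - (1/4)*sqrt(30) and contributes nothing to the residue; only the rational part matters.
The factor ξ**2 - 2*ξ - 7/8 splits as (ξ - a)(ξ - a') with a = 1 - (1/4)*sqrt(30), a' = 1 + (1/4)*sqrt(30). At the order-2 pole a set g(ξ) = (ξ - a)^2*(rational part) = [8*ξ/9 + 19] / (ξ - a')^2.
Order-2 pole: residue = g'(a); g'(1 - (1/4)*sqrt(30)) = (716/2025)*sqrt(30), so the residue is (716/2025)*sqrt(30).
The branch term is analytic at 1 + (1/4)*sqrt(30) and contributes nothing to the residue; only the rational part matters.
The factor ξ**2 - 2*ξ - 7/8 splits as (ξ - a)(ξ - a') with a = 1 + (1/4)*sqrt(30), a' = 1 - (1/4)*sqrt(30). At the order-2 pole a set g(ξ) = (ξ - a)^2*(rational part) = [8*ξ/9 + 19] / (ξ - a')^2.
Order-2 pole: residue = g'(a); g'(1 + (1/4)*sqrt(30)) = -(716/2025)*sqrt(30), so the residue is -(716/2025)*sqrt(30).
List the singular points by increasing real part (a conjugate pair: the negative imaginary part first).

Radius of convergence at 0: -1 + (1/4)*sqrt(30).
At -3/2: a logarithmic branch point.
At 1 - (1/4)*sqrt(30): a pole of order 2; residue (716/2025)*sqrt(30).
At 1 + (1/4)*sqrt(30): a pole of order 2; residue -(716/2025)*sqrt(30).


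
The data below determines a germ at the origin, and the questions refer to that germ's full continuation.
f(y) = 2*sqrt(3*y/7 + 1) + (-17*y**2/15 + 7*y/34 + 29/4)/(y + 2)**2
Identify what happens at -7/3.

The term (2)*sqrt(1 - y/(-7/3)) has argument 1 - -7/3/(-7/3) = 0 at -7/3: a square-root (algebraic, two-sheeted) branch point; the remaining terms are analytic or single-valued there.

The point is an algebraic (square-root) branch point.


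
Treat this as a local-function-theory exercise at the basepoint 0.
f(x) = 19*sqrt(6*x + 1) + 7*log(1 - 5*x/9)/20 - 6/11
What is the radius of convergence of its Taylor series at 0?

The radius of convergence is 1/6.

Branch term (19)*sqrt(1 - x/(-1/6)): its argument vanishes at x = -1/6, a square-root branch point, modulus 1/6.
Branch term (7/20)*log(1 - x/(9/5)): its argument vanishes at x = 9/5, a logarithmic branch point, modulus 9/5.
The radius of convergence is the smallest modulus among the singular points: 1/6.


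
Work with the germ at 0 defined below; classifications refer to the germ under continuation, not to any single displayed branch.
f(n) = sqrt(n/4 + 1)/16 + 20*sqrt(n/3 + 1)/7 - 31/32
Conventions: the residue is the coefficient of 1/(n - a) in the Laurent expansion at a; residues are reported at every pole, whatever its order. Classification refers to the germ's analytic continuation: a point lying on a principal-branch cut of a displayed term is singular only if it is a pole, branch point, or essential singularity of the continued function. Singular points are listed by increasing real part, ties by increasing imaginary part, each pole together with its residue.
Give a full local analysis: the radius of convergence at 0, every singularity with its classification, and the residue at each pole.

Radius of convergence at 0: 3.
At -4: an algebraic (square-root) branch point.
At -3: an algebraic (square-root) branch point.

Branch term (20/7)*sqrt(1 - n/(-3)): its argument vanishes at n = -3, a square-root branch point, modulus 3.
Branch term (1/16)*sqrt(1 - n/(-4)): its argument vanishes at n = -4, a square-root branch point, modulus 4.
The radius of convergence is the smallest modulus among the singular points: 3.
List the singular points by increasing real part (a conjugate pair: the negative imaginary part first).


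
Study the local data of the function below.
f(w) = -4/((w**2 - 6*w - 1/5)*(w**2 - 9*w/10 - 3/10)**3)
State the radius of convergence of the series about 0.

The radius of convergence is -3 + (1/5)*sqrt(230).

Denominator factor (w**2 - 9*w/10 - 3/10)^3: discriminant 201/100, real irrational roots 9/20 + (1/20)*sqrt(201) and 9/20 - (1/20)*sqrt(201); poles of order 3, moduli 9/20 + (1/20)*sqrt(201) and -9/20 + (1/20)*sqrt(201).
Denominator factor (w**2 - 6*w - 1/5): discriminant 184/5, real irrational roots 3 + (1/5)*sqrt(230) and 3 - (1/5)*sqrt(230); poles of order 1, moduli 3 + (1/5)*sqrt(230) and -3 + (1/5)*sqrt(230).
The radius of convergence is the smallest modulus among the singular points: -3 + (1/5)*sqrt(230).


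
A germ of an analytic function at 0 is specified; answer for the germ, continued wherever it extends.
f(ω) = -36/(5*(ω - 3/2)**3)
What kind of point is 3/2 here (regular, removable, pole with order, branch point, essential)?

The point is a pole of order 3.

The denominator factor ω - 3/2 vanishes at 3/2 and appears to the power 3; the numerator there equals -36/5, nonzero, and no other factor vanishes.
Hence a pole whose order is the multiplicity, 3.


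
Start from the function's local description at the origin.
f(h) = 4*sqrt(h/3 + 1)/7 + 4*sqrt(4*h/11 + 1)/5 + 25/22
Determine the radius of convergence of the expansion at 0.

The radius of convergence is 11/4.

Branch term (4/7)*sqrt(1 - h/(-3)): its argument vanishes at h = -3, a square-root branch point, modulus 3.
Branch term (4/5)*sqrt(1 - h/(-11/4)): its argument vanishes at h = -11/4, a square-root branch point, modulus 11/4.
The radius of convergence is the smallest modulus among the singular points: 11/4.


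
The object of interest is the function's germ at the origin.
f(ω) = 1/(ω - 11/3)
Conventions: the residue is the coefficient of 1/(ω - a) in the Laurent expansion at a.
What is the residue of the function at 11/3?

At the order-1 pole 11/3 set g(ω) = (ω - (11/3))*f(ω) = 1.
Simple pole: residue = g(a) at a = 11/3, which is 1.

The residue is 1.


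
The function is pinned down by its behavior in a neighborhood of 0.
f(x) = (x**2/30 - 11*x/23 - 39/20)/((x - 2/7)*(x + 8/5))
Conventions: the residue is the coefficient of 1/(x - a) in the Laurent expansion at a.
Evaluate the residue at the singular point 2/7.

The residue is -140915/127512.

At the order-1 pole 2/7 set g(x) = (x - (2/7))*f(x) = (x**2/30 - 11*x/23 - 39/20)/(x + 8/5).
Simple pole: residue = g(a) at a = 2/7, which is -140915/127512.


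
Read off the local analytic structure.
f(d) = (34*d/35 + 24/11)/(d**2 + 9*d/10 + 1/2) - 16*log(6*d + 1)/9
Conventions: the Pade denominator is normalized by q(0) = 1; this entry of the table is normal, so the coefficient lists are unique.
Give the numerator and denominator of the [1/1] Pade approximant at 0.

The Pade approximant has numerator coefficients [48/11, -42306772/5528985]; denominator coefficients [1, 48963/23935].

Taylor coefficients needed (expand at 0): a_0 = 48/11, a_1 = -19148/1155, a_2 = 65284/1925.
Write the denominator as Q(d) = 1 + q1*d. Requiring Q*f - P = O(d^3) with deg P <= 1 kills the coefficients of d^2..d^2 in Q*f:
  d^2: a_2 + q1*a_1 = 0, i.e. 65284/1925 + (-19148/1155)*q1 = 0.
Solving this linear system: q1 = 48963/23935.
The numerator is Q*f truncated at degree 1: P0 = a_0 = 48/11; P1 = a_1 + q1*a_0 = -42306772/5528985.


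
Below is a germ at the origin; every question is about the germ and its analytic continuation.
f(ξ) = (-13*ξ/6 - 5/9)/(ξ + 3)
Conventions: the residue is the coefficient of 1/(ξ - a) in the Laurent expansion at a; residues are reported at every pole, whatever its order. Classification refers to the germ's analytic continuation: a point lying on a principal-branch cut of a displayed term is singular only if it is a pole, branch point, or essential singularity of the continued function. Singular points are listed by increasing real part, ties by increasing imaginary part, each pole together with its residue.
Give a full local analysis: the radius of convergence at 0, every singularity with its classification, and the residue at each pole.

Radius of convergence at 0: 3.
At -3: a pole of order 1; residue 107/18.

Denominator factor (ξ + 3): pole of order 1 at -3, modulus 3.
The radius of convergence is the smallest modulus among the singular points: 3.
At the order-1 pole -3 set g(ξ) = (ξ - (-3))*f(ξ) = -13*ξ/6 - 5/9.
Simple pole: residue = g(a) at a = -3, which is 107/18.


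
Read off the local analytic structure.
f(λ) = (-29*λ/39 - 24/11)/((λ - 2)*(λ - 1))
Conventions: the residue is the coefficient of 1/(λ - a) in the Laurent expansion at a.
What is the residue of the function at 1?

The residue is 1255/429.

At the order-1 pole 1 set g(λ) = (λ - (1))*f(λ) = (-29*λ/39 - 24/11)/(λ - 2).
Simple pole: residue = g(a) at a = 1, which is 1255/429.


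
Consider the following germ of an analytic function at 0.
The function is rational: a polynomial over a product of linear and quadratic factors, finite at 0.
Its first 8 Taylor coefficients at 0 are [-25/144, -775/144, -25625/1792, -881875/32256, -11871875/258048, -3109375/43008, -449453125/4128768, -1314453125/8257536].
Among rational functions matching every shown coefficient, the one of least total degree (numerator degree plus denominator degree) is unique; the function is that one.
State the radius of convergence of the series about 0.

No rational of total degree below 4 reproduces all 8 coefficients; solving the [2/2] Pade equations on them gives f(ν) = (-5*ν**2/7 - 19*ν/6 - 1/9)/(ν - 4/5)**2, whose expansion matches every shown term.
Denominator factor (ν - 4/5)^2: pole of order 2 at 4/5, modulus 4/5.
The radius of convergence is the smallest modulus among the singular points: 4/5.

The radius of convergence is 4/5.


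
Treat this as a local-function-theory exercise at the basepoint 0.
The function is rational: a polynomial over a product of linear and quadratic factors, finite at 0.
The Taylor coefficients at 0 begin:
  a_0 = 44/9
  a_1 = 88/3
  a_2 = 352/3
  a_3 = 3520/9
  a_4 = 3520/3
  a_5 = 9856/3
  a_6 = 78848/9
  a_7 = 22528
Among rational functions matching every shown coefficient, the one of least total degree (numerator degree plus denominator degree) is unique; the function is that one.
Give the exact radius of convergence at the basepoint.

No rational of total degree below 3 reproduces all 8 coefficients; solving the [0/3] Pade equations on them gives f(ζ) = -11/(18*(ζ - 1/2)**3), whose expansion matches every shown term.
Denominator factor (ζ - 1/2)^3: pole of order 3 at 1/2, modulus 1/2.
The radius of convergence is the smallest modulus among the singular points: 1/2.

The radius of convergence is 1/2.


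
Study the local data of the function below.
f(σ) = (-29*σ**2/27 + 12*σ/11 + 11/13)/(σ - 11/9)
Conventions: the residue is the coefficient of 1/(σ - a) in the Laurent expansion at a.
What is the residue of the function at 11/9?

At the order-1 pole 11/9 set g(σ) = (σ - (11/9))*f(σ) = -29*σ**2/27 + 12*σ/11 + 11/13.
Simple pole: residue = g(a) at a = 11/9, which is 16348/28431.

The residue is 16348/28431.


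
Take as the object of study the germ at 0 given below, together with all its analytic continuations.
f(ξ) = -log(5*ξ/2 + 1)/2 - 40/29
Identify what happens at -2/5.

The point is a logarithmic branch point.

The term (-1/2)*log(1 - ξ/(-2/5)) has argument 1 - -2/5/(-2/5) = 0 at -2/5: a logarithmic (infinitely-sheeted) branch point; the remaining terms are analytic or single-valued there.
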